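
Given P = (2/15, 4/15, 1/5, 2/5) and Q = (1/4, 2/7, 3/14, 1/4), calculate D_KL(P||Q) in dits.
0.0313 dits

KL divergence: D_KL(P||Q) = Σ p(x) log(p(x)/q(x))

Computing term by term:
  x=0: 2/15 × log_10[(2/15)/(1/4)] = 2/15 × -0.2730 = -0.0364
  x=1: 4/15 × log_10[(4/15)/(2/7)] = 4/15 × -0.0300 = -0.0080
  x=2: 1/5 × log_10[(1/5)/(3/14)] = 1/5 × -0.0300 = -0.0060
  x=3: 2/5 × log_10[(2/5)/(1/4)] = 2/5 × 0.2041 = 0.0816

D_KL(P||Q) = 0.0313 dits

Note: KL divergence is always non-negative and equals 0 iff P = Q.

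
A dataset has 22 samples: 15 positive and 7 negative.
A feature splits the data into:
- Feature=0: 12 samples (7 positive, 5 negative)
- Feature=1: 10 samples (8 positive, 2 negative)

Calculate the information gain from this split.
0.0398 bits

Information Gain = H(Y) - H(Y|Feature)

Before split:
P(positive) = 15/22 = 0.6818
H(Y) = 0.9024 bits

After split:
Feature=0: H = 0.9799 bits (weight = 12/22)
Feature=1: H = 0.7219 bits (weight = 10/22)
H(Y|Feature) = (12/22)×0.9799 + (10/22)×0.7219 = 0.8626 bits

Information Gain = 0.9024 - 0.8626 = 0.0398 bits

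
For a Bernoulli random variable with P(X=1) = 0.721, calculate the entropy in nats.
0.5920 nats

The binary entropy function is:
H(p) = -p log(p) - (1-p) log(1-p)

H(0.721) = -0.721 × log_e(0.721) - 0.279 × log_e(0.279)
H(0.721) = 0.5920 nats

Note: Binary entropy is maximized at p=0.5 (H=1 bit) and minimized at p=0 or p=1 (H=0).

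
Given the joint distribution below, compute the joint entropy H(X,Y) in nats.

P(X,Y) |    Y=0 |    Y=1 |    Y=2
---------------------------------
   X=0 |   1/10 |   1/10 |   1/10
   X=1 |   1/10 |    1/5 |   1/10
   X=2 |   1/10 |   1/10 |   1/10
2.1640 nats

Joint entropy is H(X,Y) = -Σ_{x,y} p(x,y) log p(x,y).

Summing over all non-zero entries:
H(X,Y) = -[1/10·log_e(1/10) + 1/10·log_e(1/10) + 1/10·log_e(1/10) + 1/10·log_e(1/10) + 1/5·log_e(1/5) + 1/10·log_e(1/10) + 1/10·log_e(1/10) + 1/10·log_e(1/10) + 1/10·log_e(1/10)]
H(X,Y) = 2.1640 nats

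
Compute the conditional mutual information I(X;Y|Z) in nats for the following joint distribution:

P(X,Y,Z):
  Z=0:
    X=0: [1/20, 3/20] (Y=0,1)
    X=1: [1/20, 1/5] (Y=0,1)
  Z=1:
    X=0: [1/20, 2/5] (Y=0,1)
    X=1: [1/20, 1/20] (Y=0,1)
0.0353 nats

Conditional mutual information: I(X;Y|Z) = H(X|Z) + H(Y|Z) - H(X,Y|Z)

H(Z) = 0.6881
H(X,Z) = 1.2580 → H(X|Z) = 0.5699
H(Y,Z) = 1.1873 → H(Y|Z) = 0.4991
H(X,Y,Z) = 1.7219 → H(X,Y|Z) = 1.0338

I(X;Y|Z) = 0.5699 + 0.4991 - 1.0338 = 0.0353 nats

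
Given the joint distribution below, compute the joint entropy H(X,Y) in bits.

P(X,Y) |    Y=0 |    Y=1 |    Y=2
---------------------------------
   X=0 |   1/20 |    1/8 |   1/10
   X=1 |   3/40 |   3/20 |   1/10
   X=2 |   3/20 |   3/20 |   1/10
3.0996 bits

Joint entropy is H(X,Y) = -Σ_{x,y} p(x,y) log p(x,y).

Summing over all non-zero entries:
H(X,Y) = -[1/20·log_2(1/20) + 1/8·log_2(1/8) + 1/10·log_2(1/10) + 3/40·log_2(3/40) + 3/20·log_2(3/20) + 1/10·log_2(1/10) + 3/20·log_2(3/20) + 3/20·log_2(3/20) + 1/10·log_2(1/10)]
H(X,Y) = 3.0996 bits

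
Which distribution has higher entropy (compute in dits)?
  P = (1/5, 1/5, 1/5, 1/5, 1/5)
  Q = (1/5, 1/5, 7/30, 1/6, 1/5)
P

Computing entropies in dits:
H(P) = 0.6990
H(Q) = 0.6965

Distribution P has higher entropy.

Intuition: The distribution closer to uniform (more spread out) has higher entropy.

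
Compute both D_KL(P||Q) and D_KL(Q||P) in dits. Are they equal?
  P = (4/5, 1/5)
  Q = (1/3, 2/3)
D_KL(P||Q) = 0.1996, D_KL(Q||P) = 0.2218

KL divergence is not symmetric: D_KL(P||Q) ≠ D_KL(Q||P) in general.

D_KL(P||Q) = 0.1996 dits
D_KL(Q||P) = 0.2218 dits

No, they are not equal!

This asymmetry is why KL divergence is not a true distance metric.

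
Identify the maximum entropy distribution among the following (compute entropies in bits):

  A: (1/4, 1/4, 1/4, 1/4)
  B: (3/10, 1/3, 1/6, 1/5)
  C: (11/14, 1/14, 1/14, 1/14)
A

For a discrete distribution over n outcomes, entropy is maximized by the uniform distribution.

Computing entropies:
H(A) = 2.0000 bits
H(B) = 1.9446 bits
H(C) = 1.0892 bits

The uniform distribution (where all probabilities equal 1/4) achieves the maximum entropy of log_2(4) = 2.0000 bits.

Distribution A has the highest entropy.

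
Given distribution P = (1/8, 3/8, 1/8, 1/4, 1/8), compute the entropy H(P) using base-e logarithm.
1.4942 nats

Shannon entropy is H(X) = -Σ p(x) log p(x).

For P = (1/8, 3/8, 1/8, 1/4, 1/8):
H = -1/8 × log_e(1/8) -3/8 × log_e(3/8) -1/8 × log_e(1/8) -1/4 × log_e(1/4) -1/8 × log_e(1/8)
H = 1.4942 nats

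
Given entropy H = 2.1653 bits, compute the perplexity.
4.4856

Perplexity is 2^H (or exp(H) for natural log).

H = 2.1653 bits
Perplexity = 2^2.1653 = 4.4856

Interpretation: The model's uncertainty is equivalent to choosing uniformly among 4.5 options.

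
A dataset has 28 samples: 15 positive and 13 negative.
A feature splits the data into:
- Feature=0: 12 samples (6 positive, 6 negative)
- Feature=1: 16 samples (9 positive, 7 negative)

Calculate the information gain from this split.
0.0028 bits

Information Gain = H(Y) - H(Y|Feature)

Before split:
P(positive) = 15/28 = 0.5357
H(Y) = 0.9963 bits

After split:
Feature=0: H = 1.0000 bits (weight = 12/28)
Feature=1: H = 0.9887 bits (weight = 16/28)
H(Y|Feature) = (12/28)×1.0000 + (16/28)×0.9887 = 0.9935 bits

Information Gain = 0.9963 - 0.9935 = 0.0028 bits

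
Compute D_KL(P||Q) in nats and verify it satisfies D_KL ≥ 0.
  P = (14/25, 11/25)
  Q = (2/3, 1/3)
0.0245 nats

KL divergence satisfies the Gibbs inequality: D_KL(P||Q) ≥ 0 for all distributions P, Q.

D_KL(P||Q) = Σ p(x) log(p(x)/q(x))
Term by term:
  x=0: 14/25 × log_e[(14/25)/(2/3)] = -0.0976
  x=1: 11/25 × log_e[(11/25)/(1/3)] = 0.1222
D_KL(P||Q) = 0.0245 nats

D_KL(P||Q) = 0.0245 ≥ 0 ✓

This non-negativity is a fundamental property: relative entropy cannot be negative because it measures how different Q is from P.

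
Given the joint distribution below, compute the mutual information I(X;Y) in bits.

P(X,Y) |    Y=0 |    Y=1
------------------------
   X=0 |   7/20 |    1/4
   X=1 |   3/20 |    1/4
0.0303 bits

Mutual information: I(X;Y) = H(X) + H(Y) - H(X,Y)

Marginals:
P(X) = (3/5, 2/5), H(X) = 0.9710 bits
P(Y) = (1/2, 1/2), H(Y) = 1.0000 bits

Joint entropy: H(X,Y) = 1.9406 bits

I(X;Y) = 0.9710 + 1.0000 - 1.9406 = 0.0303 bits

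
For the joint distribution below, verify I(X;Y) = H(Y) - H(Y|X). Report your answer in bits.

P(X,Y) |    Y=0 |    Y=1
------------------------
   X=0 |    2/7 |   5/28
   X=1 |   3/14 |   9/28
I(X;Y) = 0.0336 bits

Mutual information has multiple equivalent forms:
- I(X;Y) = H(X) - H(X|Y)
- I(X;Y) = H(Y) - H(Y|X)
- I(X;Y) = H(X) + H(Y) - H(X,Y)

Computing all quantities:
H(X) = 0.9963, H(Y) = 1.0000, H(X,Y) = 1.9628
H(X|Y) = 0.9628, H(Y|X) = 0.9664

Verification:
H(X) - H(X|Y) = 0.9963 - 0.9628 = 0.0336
H(Y) - H(Y|X) = 1.0000 - 0.9664 = 0.0336
H(X) + H(Y) - H(X,Y) = 0.9963 + 1.0000 - 1.9628 = 0.0336

All forms give I(X;Y) = 0.0336 bits. ✓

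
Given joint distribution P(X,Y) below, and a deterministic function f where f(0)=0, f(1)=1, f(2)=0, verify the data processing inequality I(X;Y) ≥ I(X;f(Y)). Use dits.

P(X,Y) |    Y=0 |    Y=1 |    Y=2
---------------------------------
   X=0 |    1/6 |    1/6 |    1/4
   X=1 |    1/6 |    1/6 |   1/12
I(X;Y) = 0.0129, I(X;f(Y)) = 0.0031, inequality holds: 0.0129 ≥ 0.0031

Data Processing Inequality: For any Markov chain X → Y → Z, we have I(X;Y) ≥ I(X;Z).

Here Z = f(Y) is a deterministic function of Y, forming X → Y → Z.

Original I(X;Y) = 0.0129 dits

After applying f:
P(X,Z) where Z=f(Y):
- P(X,Z=0) = P(X,Y=0) + P(X,Y=2)
- P(X,Z=1) = P(X,Y=1)

I(X;Z) = I(X;f(Y)) = 0.0031 dits

Verification: 0.0129 ≥ 0.0031 ✓

Information cannot be created by processing; the function f can only lose information about X.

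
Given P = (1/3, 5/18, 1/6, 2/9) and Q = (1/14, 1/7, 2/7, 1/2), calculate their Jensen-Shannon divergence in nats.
0.0923 nats

Jensen-Shannon divergence is:
JSD(P||Q) = 0.5 × D_KL(P||M) + 0.5 × D_KL(Q||M)
where M = 0.5 × (P + Q) is the mixture distribution.

M = 0.5 × (1/3, 5/18, 1/6, 2/9) + 0.5 × (1/14, 1/7, 2/7, 1/2) = (0.202381, 0.210317, 0.22619, 13/36)

D_KL(P||M) = 0.0848 nats
D_KL(Q||M) = 0.0998 nats

JSD(P||Q) = 0.5 × 0.0848 + 0.5 × 0.0998 = 0.0923 nats

Unlike KL divergence, JSD is symmetric and bounded: 0 ≤ JSD ≤ log(2).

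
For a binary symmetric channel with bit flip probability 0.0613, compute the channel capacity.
0.6674 bits

For a binary symmetric channel (BSC) with error probability p:
Capacity C = 1 - H(p) bits per symbol

where H(p) = -p log₂(p) - (1-p) log₂(1-p) is the binary entropy function.

H(0.0613) = 0.3326 bits
C = 1 - 0.3326 = 0.6674 bits per symbol

This means we can reliably transmit up to 0.6674 bits of information per channel use.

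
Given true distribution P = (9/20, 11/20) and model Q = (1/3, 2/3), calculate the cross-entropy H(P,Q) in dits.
0.3116 dits

Cross-entropy: H(P,Q) = -Σ p(x) log q(x)

Alternatively: H(P,Q) = H(P) + D_KL(P||Q)
H(P) = 0.2989 dits
D_KL(P||Q) = 0.0127 dits

H(P,Q) = 0.2989 + 0.0127 = 0.3116 dits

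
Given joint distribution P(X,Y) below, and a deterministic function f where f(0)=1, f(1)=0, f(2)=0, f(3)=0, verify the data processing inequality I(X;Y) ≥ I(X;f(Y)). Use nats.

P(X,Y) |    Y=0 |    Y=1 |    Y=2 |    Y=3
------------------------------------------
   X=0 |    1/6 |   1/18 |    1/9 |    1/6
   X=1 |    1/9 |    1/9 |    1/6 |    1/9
I(X;Y) = 0.0262, I(X;f(Y)) = 0.0077, inequality holds: 0.0262 ≥ 0.0077

Data Processing Inequality: For any Markov chain X → Y → Z, we have I(X;Y) ≥ I(X;Z).

Here Z = f(Y) is a deterministic function of Y, forming X → Y → Z.

Original I(X;Y) = 0.0262 nats

After applying f:
P(X,Z) where Z=f(Y):
- P(X,Z=0) = P(X,Y=1) + P(X,Y=2) + P(X,Y=3)
- P(X,Z=1) = P(X,Y=0)

I(X;Z) = I(X;f(Y)) = 0.0077 nats

Verification: 0.0262 ≥ 0.0077 ✓

Information cannot be created by processing; the function f can only lose information about X.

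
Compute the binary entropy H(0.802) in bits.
0.7179 bits

The binary entropy function is:
H(p) = -p log(p) - (1-p) log(1-p)

H(0.802) = -0.802 × log_2(0.802) - 0.198 × log_2(0.198)
H(0.802) = 0.7179 bits

Note: Binary entropy is maximized at p=0.5 (H=1 bit) and minimized at p=0 or p=1 (H=0).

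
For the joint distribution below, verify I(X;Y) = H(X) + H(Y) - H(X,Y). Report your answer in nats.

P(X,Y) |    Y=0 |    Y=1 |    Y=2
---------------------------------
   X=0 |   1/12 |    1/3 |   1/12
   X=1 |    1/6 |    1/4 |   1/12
I(X;Y) = 0.0201 nats

Mutual information has multiple equivalent forms:
- I(X;Y) = H(X) - H(X|Y)
- I(X;Y) = H(Y) - H(Y|X)
- I(X;Y) = H(X) + H(Y) - H(X,Y)

Computing all quantities:
H(X) = 0.6931, H(Y) = 0.9596, H(X,Y) = 1.6326
H(X|Y) = 0.6730, H(Y|X) = 0.9395

Verification:
H(X) - H(X|Y) = 0.6931 - 0.6730 = 0.0201
H(Y) - H(Y|X) = 0.9596 - 0.9395 = 0.0201
H(X) + H(Y) - H(X,Y) = 0.6931 + 0.9596 - 1.6326 = 0.0201

All forms give I(X;Y) = 0.0201 nats. ✓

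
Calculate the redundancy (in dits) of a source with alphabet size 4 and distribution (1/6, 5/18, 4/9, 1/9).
0.0553 dits

Redundancy measures how far a source is from maximum entropy:
R = H_max - H(X)

Maximum entropy for 4 symbols: H_max = log_10(4) = 0.6021 dits
Actual entropy: H(X) = 0.5468 dits
Redundancy: R = 0.6021 - 0.5468 = 0.0553 dits

This redundancy represents potential for compression: the source could be compressed by 0.0553 dits per symbol.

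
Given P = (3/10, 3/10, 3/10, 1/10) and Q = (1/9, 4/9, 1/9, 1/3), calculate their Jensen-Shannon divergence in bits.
0.1230 bits

Jensen-Shannon divergence is:
JSD(P||Q) = 0.5 × D_KL(P||M) + 0.5 × D_KL(Q||M)
where M = 0.5 × (P + Q) is the mixture distribution.

M = 0.5 × (3/10, 3/10, 3/10, 1/10) + 0.5 × (1/9, 4/9, 1/9, 1/3) = (0.205556, 0.372222, 0.205556, 0.216667)

D_KL(P||M) = 0.1224 bits
D_KL(Q||M) = 0.1236 bits

JSD(P||Q) = 0.5 × 0.1224 + 0.5 × 0.1236 = 0.1230 bits

Unlike KL divergence, JSD is symmetric and bounded: 0 ≤ JSD ≤ log(2).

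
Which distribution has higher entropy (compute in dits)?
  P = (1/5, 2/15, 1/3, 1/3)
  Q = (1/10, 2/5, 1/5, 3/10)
P

Computing entropies in dits:
H(P) = 0.5745
H(Q) = 0.5558

Distribution P has higher entropy.

Intuition: The distribution closer to uniform (more spread out) has higher entropy.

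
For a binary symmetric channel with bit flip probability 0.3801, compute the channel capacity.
0.0419 bits

For a binary symmetric channel (BSC) with error probability p:
Capacity C = 1 - H(p) bits per symbol

where H(p) = -p log₂(p) - (1-p) log₂(1-p) is the binary entropy function.

H(0.3801) = 0.9581 bits
C = 1 - 0.9581 = 0.0419 bits per symbol

This means we can reliably transmit up to 0.0419 bits of information per channel use.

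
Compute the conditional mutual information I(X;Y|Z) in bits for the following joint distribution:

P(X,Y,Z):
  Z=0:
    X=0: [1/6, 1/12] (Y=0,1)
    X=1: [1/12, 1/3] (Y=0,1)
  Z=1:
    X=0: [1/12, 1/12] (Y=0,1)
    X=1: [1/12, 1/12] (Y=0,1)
0.1059 bits

Conditional mutual information: I(X;Y|Z) = H(X|Z) + H(Y|Z) - H(X,Y|Z)

H(Z) = 0.9183
H(X,Z) = 1.8879 → H(X|Z) = 0.9696
H(Y,Z) = 1.8879 → H(Y|Z) = 0.9696
H(X,Y,Z) = 2.7516 → H(X,Y|Z) = 1.8333

I(X;Y|Z) = 0.9696 + 0.9696 - 1.8333 = 0.1059 bits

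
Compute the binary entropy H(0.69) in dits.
0.2689 dits

The binary entropy function is:
H(p) = -p log(p) - (1-p) log(1-p)

H(0.69) = -0.69 × log_10(0.69) - 0.31 × log_10(0.31)
H(0.69) = 0.2689 dits

Note: Binary entropy is maximized at p=0.5 (H=1 bit) and minimized at p=0 or p=1 (H=0).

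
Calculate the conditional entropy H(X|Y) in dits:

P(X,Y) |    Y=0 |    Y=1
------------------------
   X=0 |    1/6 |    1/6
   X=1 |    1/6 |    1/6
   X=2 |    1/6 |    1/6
0.4771 dits

Using the chain rule: H(X|Y) = H(X,Y) - H(Y)

First, compute H(X,Y) = 0.7782 dits

Marginal P(Y) = (1/2, 1/2)
H(Y) = 0.3010 dits

H(X|Y) = H(X,Y) - H(Y) = 0.7782 - 0.3010 = 0.4771 dits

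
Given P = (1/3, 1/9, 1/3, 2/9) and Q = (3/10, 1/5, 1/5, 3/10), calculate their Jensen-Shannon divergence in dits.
0.0079 dits

Jensen-Shannon divergence is:
JSD(P||Q) = 0.5 × D_KL(P||M) + 0.5 × D_KL(Q||M)
where M = 0.5 × (P + Q) is the mixture distribution.

M = 0.5 × (1/3, 1/9, 1/3, 2/9) + 0.5 × (3/10, 1/5, 1/5, 3/10) = (0.316667, 0.155556, 4/15, 0.261111)

D_KL(P||M) = 0.0079 dits
D_KL(Q||M) = 0.0079 dits

JSD(P||Q) = 0.5 × 0.0079 + 0.5 × 0.0079 = 0.0079 dits

Unlike KL divergence, JSD is symmetric and bounded: 0 ≤ JSD ≤ log(2).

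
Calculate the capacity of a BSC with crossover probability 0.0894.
0.5655 bits

For a binary symmetric channel (BSC) with error probability p:
Capacity C = 1 - H(p) bits per symbol

where H(p) = -p log₂(p) - (1-p) log₂(1-p) is the binary entropy function.

H(0.0894) = 0.4345 bits
C = 1 - 0.4345 = 0.5655 bits per symbol

This means we can reliably transmit up to 0.5655 bits of information per channel use.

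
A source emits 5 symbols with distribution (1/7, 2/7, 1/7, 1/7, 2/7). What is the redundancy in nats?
0.0596 nats

Redundancy measures how far a source is from maximum entropy:
R = H_max - H(X)

Maximum entropy for 5 symbols: H_max = log_e(5) = 1.6094 nats
Actual entropy: H(X) = 1.5498 nats
Redundancy: R = 1.6094 - 1.5498 = 0.0596 nats

This redundancy represents potential for compression: the source could be compressed by 0.0596 nats per symbol.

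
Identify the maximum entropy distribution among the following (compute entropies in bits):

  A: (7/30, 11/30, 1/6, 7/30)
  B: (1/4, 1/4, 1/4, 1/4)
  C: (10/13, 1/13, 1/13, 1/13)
B

For a discrete distribution over n outcomes, entropy is maximized by the uniform distribution.

Computing entropies:
H(A) = 1.9413 bits
H(B) = 2.0000 bits
H(C) = 1.1451 bits

The uniform distribution (where all probabilities equal 1/4) achieves the maximum entropy of log_2(4) = 2.0000 bits.

Distribution B has the highest entropy.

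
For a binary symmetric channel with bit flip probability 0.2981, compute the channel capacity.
0.1210 bits

For a binary symmetric channel (BSC) with error probability p:
Capacity C = 1 - H(p) bits per symbol

where H(p) = -p log₂(p) - (1-p) log₂(1-p) is the binary entropy function.

H(0.2981) = 0.8790 bits
C = 1 - 0.8790 = 0.1210 bits per symbol

This means we can reliably transmit up to 0.1210 bits of information per channel use.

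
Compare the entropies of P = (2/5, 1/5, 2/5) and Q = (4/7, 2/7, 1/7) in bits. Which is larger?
P

Computing entropies in bits:
H(P) = 1.5219
H(Q) = 1.3788

Distribution P has higher entropy.

Intuition: The distribution closer to uniform (more spread out) has higher entropy.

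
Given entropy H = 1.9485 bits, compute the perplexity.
3.8597

Perplexity is 2^H (or exp(H) for natural log).

H = 1.9485 bits
Perplexity = 2^1.9485 = 3.8597

Interpretation: The model's uncertainty is equivalent to choosing uniformly among 3.9 options.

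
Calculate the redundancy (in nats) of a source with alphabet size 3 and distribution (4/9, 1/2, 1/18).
0.2310 nats

Redundancy measures how far a source is from maximum entropy:
R = H_max - H(X)

Maximum entropy for 3 symbols: H_max = log_e(3) = 1.0986 nats
Actual entropy: H(X) = 0.8676 nats
Redundancy: R = 1.0986 - 0.8676 = 0.2310 nats

This redundancy represents potential for compression: the source could be compressed by 0.2310 nats per symbol.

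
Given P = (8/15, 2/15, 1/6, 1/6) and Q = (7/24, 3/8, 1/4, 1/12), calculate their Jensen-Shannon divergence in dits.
0.0257 dits

Jensen-Shannon divergence is:
JSD(P||Q) = 0.5 × D_KL(P||M) + 0.5 × D_KL(Q||M)
where M = 0.5 × (P + Q) is the mixture distribution.

M = 0.5 × (8/15, 2/15, 1/6, 1/6) + 0.5 × (7/24, 3/8, 1/4, 1/12) = (0.4125, 0.254167, 5/24, 1/8)

D_KL(P||M) = 0.0268 dits
D_KL(Q||M) = 0.0246 dits

JSD(P||Q) = 0.5 × 0.0268 + 0.5 × 0.0246 = 0.0257 dits

Unlike KL divergence, JSD is symmetric and bounded: 0 ≤ JSD ≤ log(2).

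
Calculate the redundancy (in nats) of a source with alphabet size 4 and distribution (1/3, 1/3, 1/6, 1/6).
0.0566 nats

Redundancy measures how far a source is from maximum entropy:
R = H_max - H(X)

Maximum entropy for 4 symbols: H_max = log_e(4) = 1.3863 nats
Actual entropy: H(X) = 1.3297 nats
Redundancy: R = 1.3863 - 1.3297 = 0.0566 nats

This redundancy represents potential for compression: the source could be compressed by 0.0566 nats per symbol.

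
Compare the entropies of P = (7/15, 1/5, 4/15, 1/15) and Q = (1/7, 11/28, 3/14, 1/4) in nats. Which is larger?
Q

Computing entropies in nats:
H(P) = 1.2106
H(Q) = 1.3217

Distribution Q has higher entropy.

Intuition: The distribution closer to uniform (more spread out) has higher entropy.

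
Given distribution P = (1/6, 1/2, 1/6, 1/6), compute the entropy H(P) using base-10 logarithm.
0.5396 dits

Shannon entropy is H(X) = -Σ p(x) log p(x).

For P = (1/6, 1/2, 1/6, 1/6):
H = -1/6 × log_10(1/6) -1/2 × log_10(1/2) -1/6 × log_10(1/6) -1/6 × log_10(1/6)
H = 0.5396 dits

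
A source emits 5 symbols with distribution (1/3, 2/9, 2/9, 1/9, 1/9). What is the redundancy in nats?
0.0865 nats

Redundancy measures how far a source is from maximum entropy:
R = H_max - H(X)

Maximum entropy for 5 symbols: H_max = log_e(5) = 1.6094 nats
Actual entropy: H(X) = 1.5230 nats
Redundancy: R = 1.6094 - 1.5230 = 0.0865 nats

This redundancy represents potential for compression: the source could be compressed by 0.0865 nats per symbol.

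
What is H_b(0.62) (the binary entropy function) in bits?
0.9580 bits

The binary entropy function is:
H(p) = -p log(p) - (1-p) log(1-p)

H(0.62) = -0.62 × log_2(0.62) - 0.38 × log_2(0.38)
H(0.62) = 0.9580 bits

Note: Binary entropy is maximized at p=0.5 (H=1 bit) and minimized at p=0 or p=1 (H=0).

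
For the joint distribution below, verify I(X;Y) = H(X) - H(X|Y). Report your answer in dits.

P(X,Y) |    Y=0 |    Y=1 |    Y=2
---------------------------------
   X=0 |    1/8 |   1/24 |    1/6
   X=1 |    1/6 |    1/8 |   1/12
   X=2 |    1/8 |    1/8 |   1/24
I(X;Y) = 0.0295 dits

Mutual information has multiple equivalent forms:
- I(X;Y) = H(X) - H(X|Y)
- I(X;Y) = H(Y) - H(Y|X)
- I(X;Y) = H(X) + H(Y) - H(X,Y)

Computing all quantities:
H(X) = 0.4749, H(Y) = 0.4706, H(X,Y) = 0.9159
H(X|Y) = 0.4453, H(Y|X) = 0.4410

Verification:
H(X) - H(X|Y) = 0.4749 - 0.4453 = 0.0295
H(Y) - H(Y|X) = 0.4706 - 0.4410 = 0.0295
H(X) + H(Y) - H(X,Y) = 0.4749 + 0.4706 - 0.9159 = 0.0295

All forms give I(X;Y) = 0.0295 dits. ✓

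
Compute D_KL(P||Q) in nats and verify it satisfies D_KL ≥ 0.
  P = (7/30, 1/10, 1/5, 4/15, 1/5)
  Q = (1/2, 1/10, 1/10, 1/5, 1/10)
0.1761 nats

KL divergence satisfies the Gibbs inequality: D_KL(P||Q) ≥ 0 for all distributions P, Q.

D_KL(P||Q) = Σ p(x) log(p(x)/q(x))
Term by term:
  x=0: 7/30 × log_e[(7/30)/(1/2)] = -0.1778
  x=1: 1/10 × log_e[(1/10)/(1/10)] = 0.0000
  x=2: 1/5 × log_e[(1/5)/(1/10)] = 0.1386
  x=3: 4/15 × log_e[(4/15)/(1/5)] = 0.0767
  x=4: 1/5 × log_e[(1/5)/(1/10)] = 0.1386
D_KL(P||Q) = 0.1761 nats

D_KL(P||Q) = 0.1761 ≥ 0 ✓

This non-negativity is a fundamental property: relative entropy cannot be negative because it measures how different Q is from P.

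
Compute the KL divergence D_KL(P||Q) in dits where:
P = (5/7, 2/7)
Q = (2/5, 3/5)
0.0878 dits

KL divergence: D_KL(P||Q) = Σ p(x) log(p(x)/q(x))

Computing term by term:
  x=0: 5/7 × log_10[(5/7)/(2/5)] = 5/7 × 0.2518 = 0.1799
  x=1: 2/7 × log_10[(2/7)/(3/5)] = 2/7 × -0.3222 = -0.0921

D_KL(P||Q) = 0.0878 dits

Note: KL divergence is always non-negative and equals 0 iff P = Q.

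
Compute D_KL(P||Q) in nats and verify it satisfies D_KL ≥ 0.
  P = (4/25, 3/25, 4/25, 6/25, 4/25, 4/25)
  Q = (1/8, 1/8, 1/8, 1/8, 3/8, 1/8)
0.1339 nats

KL divergence satisfies the Gibbs inequality: D_KL(P||Q) ≥ 0 for all distributions P, Q.

D_KL(P||Q) = Σ p(x) log(p(x)/q(x))
Term by term:
  x=0: 4/25 × log_e[(4/25)/(1/8)] = 0.0395
  x=1: 3/25 × log_e[(3/25)/(1/8)] = -0.0049
  x=2: 4/25 × log_e[(4/25)/(1/8)] = 0.0395
  x=3: 6/25 × log_e[(6/25)/(1/8)] = 0.1566
  x=4: 4/25 × log_e[(4/25)/(3/8)] = -0.1363
  x=5: 4/25 × log_e[(4/25)/(1/8)] = 0.0395
D_KL(P||Q) = 0.1339 nats

D_KL(P||Q) = 0.1339 ≥ 0 ✓

This non-negativity is a fundamental property: relative entropy cannot be negative because it measures how different Q is from P.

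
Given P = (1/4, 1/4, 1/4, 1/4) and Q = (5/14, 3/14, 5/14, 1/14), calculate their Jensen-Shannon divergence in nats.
0.0365 nats

Jensen-Shannon divergence is:
JSD(P||Q) = 0.5 × D_KL(P||M) + 0.5 × D_KL(Q||M)
where M = 0.5 × (P + Q) is the mixture distribution.

M = 0.5 × (1/4, 1/4, 1/4, 1/4) + 0.5 × (5/14, 3/14, 5/14, 1/14) = (0.303571, 0.232143, 0.303571, 0.160714)

D_KL(P||M) = 0.0319 nats
D_KL(Q||M) = 0.0410 nats

JSD(P||Q) = 0.5 × 0.0319 + 0.5 × 0.0410 = 0.0365 nats

Unlike KL divergence, JSD is symmetric and bounded: 0 ≤ JSD ≤ log(2).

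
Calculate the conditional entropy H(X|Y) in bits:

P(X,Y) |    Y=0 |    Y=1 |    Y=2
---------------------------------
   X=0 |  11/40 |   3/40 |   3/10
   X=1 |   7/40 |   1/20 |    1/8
0.9266 bits

Using the chain rule: H(X|Y) = H(X,Y) - H(Y)

First, compute H(X,Y) = 2.3447 bits

Marginal P(Y) = (9/20, 1/8, 17/40)
H(Y) = 1.4180 bits

H(X|Y) = H(X,Y) - H(Y) = 2.3447 - 1.4180 = 0.9266 bits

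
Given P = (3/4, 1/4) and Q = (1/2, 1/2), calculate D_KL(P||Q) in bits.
0.1887 bits

KL divergence: D_KL(P||Q) = Σ p(x) log(p(x)/q(x))

Computing term by term:
  x=0: 3/4 × log_2[(3/4)/(1/2)] = 3/4 × 0.5850 = 0.4387
  x=1: 1/4 × log_2[(1/4)/(1/2)] = 1/4 × -1.0000 = -0.2500

D_KL(P||Q) = 0.1887 bits

Note: KL divergence is always non-negative and equals 0 iff P = Q.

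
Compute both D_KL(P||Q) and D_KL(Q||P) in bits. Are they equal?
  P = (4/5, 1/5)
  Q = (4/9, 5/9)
D_KL(P||Q) = 0.3836, D_KL(Q||P) = 0.4420

KL divergence is not symmetric: D_KL(P||Q) ≠ D_KL(Q||P) in general.

D_KL(P||Q) = 0.3836 bits
D_KL(Q||P) = 0.4420 bits

No, they are not equal!

This asymmetry is why KL divergence is not a true distance metric.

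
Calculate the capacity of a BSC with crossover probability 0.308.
0.1091 bits

For a binary symmetric channel (BSC) with error probability p:
Capacity C = 1 - H(p) bits per symbol

where H(p) = -p log₂(p) - (1-p) log₂(1-p) is the binary entropy function.

H(0.308) = 0.8909 bits
C = 1 - 0.8909 = 0.1091 bits per symbol

This means we can reliably transmit up to 0.1091 bits of information per channel use.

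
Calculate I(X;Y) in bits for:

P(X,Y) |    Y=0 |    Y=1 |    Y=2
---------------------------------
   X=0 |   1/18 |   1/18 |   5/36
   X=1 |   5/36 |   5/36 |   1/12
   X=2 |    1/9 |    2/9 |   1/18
0.1080 bits

Mutual information: I(X;Y) = H(X) + H(Y) - H(X,Y)

Marginals:
P(X) = (1/4, 13/36, 7/18), H(X) = 1.5605 bits
P(Y) = (11/36, 5/12, 5/18), H(Y) = 1.5622 bits

Joint entropy: H(X,Y) = 3.0148 bits

I(X;Y) = 1.5605 + 1.5622 - 3.0148 = 0.1080 bits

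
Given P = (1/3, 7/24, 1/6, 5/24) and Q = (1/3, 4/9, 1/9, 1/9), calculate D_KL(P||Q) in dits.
0.0329 dits

KL divergence: D_KL(P||Q) = Σ p(x) log(p(x)/q(x))

Computing term by term:
  x=0: 1/3 × log_10[(1/3)/(1/3)] = 1/3 × 0.0000 = 0.0000
  x=1: 7/24 × log_10[(7/24)/(4/9)] = 7/24 × -0.1829 = -0.0534
  x=2: 1/6 × log_10[(1/6)/(1/9)] = 1/6 × 0.1761 = 0.0293
  x=3: 5/24 × log_10[(5/24)/(1/9)] = 5/24 × 0.2730 = 0.0569

D_KL(P||Q) = 0.0329 dits

Note: KL divergence is always non-negative and equals 0 iff P = Q.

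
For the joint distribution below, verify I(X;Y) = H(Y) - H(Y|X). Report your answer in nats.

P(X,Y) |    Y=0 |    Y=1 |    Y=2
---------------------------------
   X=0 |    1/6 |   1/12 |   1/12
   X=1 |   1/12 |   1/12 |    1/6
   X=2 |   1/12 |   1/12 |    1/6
I(X;Y) = 0.0378 nats

Mutual information has multiple equivalent forms:
- I(X;Y) = H(X) - H(X|Y)
- I(X;Y) = H(Y) - H(Y|X)
- I(X;Y) = H(X) + H(Y) - H(X,Y)

Computing all quantities:
H(X) = 1.0986, H(Y) = 1.0776, H(X,Y) = 2.1383
H(X|Y) = 1.0608, H(Y|X) = 1.0397

Verification:
H(X) - H(X|Y) = 1.0986 - 1.0608 = 0.0378
H(Y) - H(Y|X) = 1.0776 - 1.0397 = 0.0378
H(X) + H(Y) - H(X,Y) = 1.0986 + 1.0776 - 2.1383 = 0.0378

All forms give I(X;Y) = 0.0378 nats. ✓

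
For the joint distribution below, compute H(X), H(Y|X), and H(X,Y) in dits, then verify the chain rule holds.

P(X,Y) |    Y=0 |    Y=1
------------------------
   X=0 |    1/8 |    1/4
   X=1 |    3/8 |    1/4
H(X,Y) = 0.5737, H(X) = 0.2873, H(Y|X) = 0.2863 (all in dits)

Chain rule: H(X,Y) = H(X) + H(Y|X)

Left side — joint entropy directly:
H(X,Y) = -Σ p(x,y) log p(x,y) = 0.5737 dits

Right side — compute H(Y|X) from the conditional distributions:
P(X) = (3/8, 5/8), so H(X) = 0.2873 dits
H(Y|X) = Σ_x P(X=x) · H(Y|X=x):
  P(Y|X=0) = (1/3, 2/3), H(Y|X=0) = 0.2764, weight P(X=0) = 3/8
  P(Y|X=1) = (3/5, 2/5), H(Y|X=1) = 0.2923, weight P(X=1) = 5/8
H(Y|X) = 0.2863 dits

H(X) + H(Y|X) = 0.2873 + 0.2863 = 0.5737 dits

Both sides equal 0.5737 dits. ✓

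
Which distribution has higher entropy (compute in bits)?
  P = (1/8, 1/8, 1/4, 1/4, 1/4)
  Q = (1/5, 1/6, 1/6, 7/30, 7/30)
Q

Computing entropies in bits:
H(P) = 2.2500
H(Q) = 2.3058

Distribution Q has higher entropy.

Intuition: The distribution closer to uniform (more spread out) has higher entropy.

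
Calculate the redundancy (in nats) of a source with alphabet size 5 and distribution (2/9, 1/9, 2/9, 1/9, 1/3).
0.0865 nats

Redundancy measures how far a source is from maximum entropy:
R = H_max - H(X)

Maximum entropy for 5 symbols: H_max = log_e(5) = 1.6094 nats
Actual entropy: H(X) = 1.5230 nats
Redundancy: R = 1.6094 - 1.5230 = 0.0865 nats

This redundancy represents potential for compression: the source could be compressed by 0.0865 nats per symbol.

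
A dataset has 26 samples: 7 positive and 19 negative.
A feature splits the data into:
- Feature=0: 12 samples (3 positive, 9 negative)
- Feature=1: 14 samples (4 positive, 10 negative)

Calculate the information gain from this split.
0.0012 bits

Information Gain = H(Y) - H(Y|Feature)

Before split:
P(positive) = 7/26 = 0.2692
H(Y) = 0.8404 bits

After split:
Feature=0: H = 0.8113 bits (weight = 12/26)
Feature=1: H = 0.8631 bits (weight = 14/26)
H(Y|Feature) = (12/26)×0.8113 + (14/26)×0.8631 = 0.8392 bits

Information Gain = 0.8404 - 0.8392 = 0.0012 bits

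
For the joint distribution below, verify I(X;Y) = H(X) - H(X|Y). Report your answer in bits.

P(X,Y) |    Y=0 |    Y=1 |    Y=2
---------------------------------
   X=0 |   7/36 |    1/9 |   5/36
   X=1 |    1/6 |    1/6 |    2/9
I(X;Y) = 0.0147 bits

Mutual information has multiple equivalent forms:
- I(X;Y) = H(X) - H(X|Y)
- I(X;Y) = H(Y) - H(Y|X)
- I(X;Y) = H(X) + H(Y) - H(X,Y)

Computing all quantities:
H(X) = 0.9911, H(Y) = 1.5746, H(X,Y) = 2.5510
H(X|Y) = 0.9764, H(Y|X) = 1.5599

Verification:
H(X) - H(X|Y) = 0.9911 - 0.9764 = 0.0147
H(Y) - H(Y|X) = 1.5746 - 1.5599 = 0.0147
H(X) + H(Y) - H(X,Y) = 0.9911 + 1.5746 - 2.5510 = 0.0147

All forms give I(X;Y) = 0.0147 bits. ✓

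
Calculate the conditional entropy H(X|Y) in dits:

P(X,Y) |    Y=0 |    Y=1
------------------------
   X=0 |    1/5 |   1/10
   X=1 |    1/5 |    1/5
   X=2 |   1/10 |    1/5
0.4581 dits

Using the chain rule: H(X|Y) = H(X,Y) - H(Y)

First, compute H(X,Y) = 0.7592 dits

Marginal P(Y) = (1/2, 1/2)
H(Y) = 0.3010 dits

H(X|Y) = H(X,Y) - H(Y) = 0.7592 - 0.3010 = 0.4581 dits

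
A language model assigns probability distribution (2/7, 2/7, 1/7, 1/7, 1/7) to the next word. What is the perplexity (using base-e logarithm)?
4.7107

Perplexity is e^H (or exp(H) for natural log).

First, H = -Σ p log p = 1.5498 nats
Perplexity = e^1.5498 = 4.7107

Interpretation: The model's uncertainty is equivalent to choosing uniformly among 4.7 options.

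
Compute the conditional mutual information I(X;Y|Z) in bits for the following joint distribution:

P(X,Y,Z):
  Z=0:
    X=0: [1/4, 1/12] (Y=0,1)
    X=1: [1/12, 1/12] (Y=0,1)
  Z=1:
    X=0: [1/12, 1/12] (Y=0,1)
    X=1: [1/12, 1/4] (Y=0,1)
0.0441 bits

Conditional mutual information: I(X;Y|Z) = H(X|Z) + H(Y|Z) - H(X,Y|Z)

H(Z) = 1.0000
H(X,Z) = 1.9183 → H(X|Z) = 0.9183
H(Y,Z) = 1.9183 → H(Y|Z) = 0.9183
H(X,Y,Z) = 2.7925 → H(X,Y|Z) = 1.7925

I(X;Y|Z) = 0.9183 + 0.9183 - 1.7925 = 0.0441 bits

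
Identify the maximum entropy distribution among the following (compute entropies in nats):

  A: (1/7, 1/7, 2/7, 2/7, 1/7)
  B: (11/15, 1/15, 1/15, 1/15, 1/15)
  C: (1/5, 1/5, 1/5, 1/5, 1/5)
C

For a discrete distribution over n outcomes, entropy is maximized by the uniform distribution.

Computing entropies:
H(A) = 1.5498 nats
H(B) = 0.9496 nats
H(C) = 1.6094 nats

The uniform distribution (where all probabilities equal 1/5) achieves the maximum entropy of log_e(5) = 1.6094 nats.

Distribution C has the highest entropy.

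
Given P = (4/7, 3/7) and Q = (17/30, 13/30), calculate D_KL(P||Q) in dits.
0.0000 dits

KL divergence: D_KL(P||Q) = Σ p(x) log(p(x)/q(x))

Computing term by term:
  x=0: 4/7 × log_10[(4/7)/(17/30)] = 4/7 × 0.0036 = 0.0021
  x=1: 3/7 × log_10[(3/7)/(13/30)] = 3/7 × -0.0048 = -0.0021

D_KL(P||Q) = 0.0000 dits

Note: KL divergence is always non-negative and equals 0 iff P = Q.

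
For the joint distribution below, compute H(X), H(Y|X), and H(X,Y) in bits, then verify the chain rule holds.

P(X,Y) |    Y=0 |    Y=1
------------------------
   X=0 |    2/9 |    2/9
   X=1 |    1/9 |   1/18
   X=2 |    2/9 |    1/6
H(X,Y) = 2.4613, H(X) = 1.4807, H(Y|X) = 0.9806 (all in bits)

Chain rule: H(X,Y) = H(X) + H(Y|X)

Left side — joint entropy directly:
H(X,Y) = -Σ p(x,y) log p(x,y) = 2.4613 bits

Right side — compute H(Y|X) from the conditional distributions:
P(X) = (4/9, 1/6, 7/18), so H(X) = 1.4807 bits
H(Y|X) = Σ_x P(X=x) · H(Y|X=x):
  P(Y|X=0) = (1/2, 1/2), H(Y|X=0) = 1.0000, weight P(X=0) = 4/9
  P(Y|X=1) = (2/3, 1/3), H(Y|X=1) = 0.9183, weight P(X=1) = 1/6
  P(Y|X=2) = (4/7, 3/7), H(Y|X=2) = 0.9852, weight P(X=2) = 7/18
H(Y|X) = 0.9806 bits

H(X) + H(Y|X) = 1.4807 + 0.9806 = 2.4613 bits

Both sides equal 2.4613 bits. ✓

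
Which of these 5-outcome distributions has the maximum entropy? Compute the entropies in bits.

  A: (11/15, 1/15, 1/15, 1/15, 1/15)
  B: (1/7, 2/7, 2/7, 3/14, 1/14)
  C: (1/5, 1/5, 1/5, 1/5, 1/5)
C

For a discrete distribution over n outcomes, entropy is maximized by the uniform distribution.

Computing entropies:
H(A) = 1.3700 bits
H(B) = 2.1820 bits
H(C) = 2.3219 bits

The uniform distribution (where all probabilities equal 1/5) achieves the maximum entropy of log_2(5) = 2.3219 bits.

Distribution C has the highest entropy.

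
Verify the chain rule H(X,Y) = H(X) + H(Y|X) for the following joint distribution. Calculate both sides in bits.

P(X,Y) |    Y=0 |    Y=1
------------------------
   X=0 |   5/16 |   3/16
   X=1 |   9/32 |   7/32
H(X,Y) = 1.9716, H(X) = 1.0000, H(Y|X) = 0.9716 (all in bits)

Chain rule: H(X,Y) = H(X) + H(Y|X)

Left side — joint entropy directly:
H(X,Y) = -Σ p(x,y) log p(x,y) = 1.9716 bits

Right side — compute H(Y|X) from the conditional distributions:
P(X) = (1/2, 1/2), so H(X) = 1.0000 bits
H(Y|X) = Σ_x P(X=x) · H(Y|X=x):
  P(Y|X=0) = (5/8, 3/8), H(Y|X=0) = 0.9544, weight P(X=0) = 1/2
  P(Y|X=1) = (9/16, 7/16), H(Y|X=1) = 0.9887, weight P(X=1) = 1/2
H(Y|X) = 0.9716 bits

H(X) + H(Y|X) = 1.0000 + 0.9716 = 1.9716 bits

Both sides equal 1.9716 bits. ✓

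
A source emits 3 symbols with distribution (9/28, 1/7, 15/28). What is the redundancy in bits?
0.1752 bits

Redundancy measures how far a source is from maximum entropy:
R = H_max - H(X)

Maximum entropy for 3 symbols: H_max = log_2(3) = 1.5850 bits
Actual entropy: H(X) = 1.4098 bits
Redundancy: R = 1.5850 - 1.4098 = 0.1752 bits

This redundancy represents potential for compression: the source could be compressed by 0.1752 bits per symbol.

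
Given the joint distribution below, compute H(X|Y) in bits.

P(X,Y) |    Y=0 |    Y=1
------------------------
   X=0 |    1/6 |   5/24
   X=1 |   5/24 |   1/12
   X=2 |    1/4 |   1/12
1.5168 bits

Using the chain rule: H(X|Y) = H(X,Y) - H(Y)

First, compute H(X,Y) = 2.4713 bits

Marginal P(Y) = (5/8, 3/8)
H(Y) = 0.9544 bits

H(X|Y) = H(X,Y) - H(Y) = 2.4713 - 0.9544 = 1.5168 bits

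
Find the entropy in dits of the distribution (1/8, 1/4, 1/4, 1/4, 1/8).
0.6773 dits

Shannon entropy is H(X) = -Σ p(x) log p(x).

For P = (1/8, 1/4, 1/4, 1/4, 1/8):
H = -1/8 × log_10(1/8) -1/4 × log_10(1/4) -1/4 × log_10(1/4) -1/4 × log_10(1/4) -1/8 × log_10(1/8)
H = 0.6773 dits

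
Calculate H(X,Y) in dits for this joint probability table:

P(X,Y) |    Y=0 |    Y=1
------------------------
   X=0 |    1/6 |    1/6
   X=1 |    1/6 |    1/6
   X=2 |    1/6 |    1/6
0.7782 dits

Joint entropy is H(X,Y) = -Σ_{x,y} p(x,y) log p(x,y).

Summing over all non-zero entries:
H(X,Y) = -[1/6·log_10(1/6) + 1/6·log_10(1/6) + 1/6·log_10(1/6) + 1/6·log_10(1/6) + 1/6·log_10(1/6) + 1/6·log_10(1/6)]
H(X,Y) = 0.7782 dits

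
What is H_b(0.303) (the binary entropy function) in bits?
0.8849 bits

The binary entropy function is:
H(p) = -p log(p) - (1-p) log(1-p)

H(0.303) = -0.303 × log_2(0.303) - 0.697 × log_2(0.697)
H(0.303) = 0.8849 bits

Note: Binary entropy is maximized at p=0.5 (H=1 bit) and minimized at p=0 or p=1 (H=0).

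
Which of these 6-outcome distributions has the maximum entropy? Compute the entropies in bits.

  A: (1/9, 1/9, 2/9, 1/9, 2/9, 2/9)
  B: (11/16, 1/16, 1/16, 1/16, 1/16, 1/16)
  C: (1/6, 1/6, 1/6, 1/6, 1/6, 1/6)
C

For a discrete distribution over n outcomes, entropy is maximized by the uniform distribution.

Computing entropies:
H(A) = 2.5033 bits
H(B) = 1.6216 bits
H(C) = 2.5850 bits

The uniform distribution (where all probabilities equal 1/6) achieves the maximum entropy of log_2(6) = 2.5850 bits.

Distribution C has the highest entropy.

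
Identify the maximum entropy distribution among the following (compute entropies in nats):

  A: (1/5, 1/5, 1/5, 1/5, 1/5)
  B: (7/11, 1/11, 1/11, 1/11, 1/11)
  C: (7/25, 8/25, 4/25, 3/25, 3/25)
A

For a discrete distribution over n outcomes, entropy is maximized by the uniform distribution.

Computing entropies:
H(A) = 1.6094 nats
H(B) = 1.1596 nats
H(C) = 1.5231 nats

The uniform distribution (where all probabilities equal 1/5) achieves the maximum entropy of log_e(5) = 1.6094 nats.

Distribution A has the highest entropy.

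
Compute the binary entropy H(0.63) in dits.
0.2862 dits

The binary entropy function is:
H(p) = -p log(p) - (1-p) log(1-p)

H(0.63) = -0.63 × log_10(0.63) - 0.37 × log_10(0.37)
H(0.63) = 0.2862 dits

Note: Binary entropy is maximized at p=0.5 (H=1 bit) and minimized at p=0 or p=1 (H=0).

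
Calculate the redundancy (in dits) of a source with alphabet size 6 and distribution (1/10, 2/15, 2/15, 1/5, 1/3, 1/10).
0.0460 dits

Redundancy measures how far a source is from maximum entropy:
R = H_max - H(X)

Maximum entropy for 6 symbols: H_max = log_10(6) = 0.7782 dits
Actual entropy: H(X) = 0.7322 dits
Redundancy: R = 0.7782 - 0.7322 = 0.0460 dits

This redundancy represents potential for compression: the source could be compressed by 0.0460 dits per symbol.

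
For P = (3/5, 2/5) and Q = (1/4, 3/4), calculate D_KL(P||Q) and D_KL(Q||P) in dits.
D_KL(P||Q) = 0.1189, D_KL(Q||P) = 0.1097

KL divergence is not symmetric: D_KL(P||Q) ≠ D_KL(Q||P) in general.

D_KL(P||Q) = 0.1189 dits
D_KL(Q||P) = 0.1097 dits

No, they are not equal!

This asymmetry is why KL divergence is not a true distance metric.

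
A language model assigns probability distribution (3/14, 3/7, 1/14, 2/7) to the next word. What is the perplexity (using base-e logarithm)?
3.4544

Perplexity is e^H (or exp(H) for natural log).

First, H = -Σ p log p = 1.2397 nats
Perplexity = e^1.2397 = 3.4544

Interpretation: The model's uncertainty is equivalent to choosing uniformly among 3.5 options.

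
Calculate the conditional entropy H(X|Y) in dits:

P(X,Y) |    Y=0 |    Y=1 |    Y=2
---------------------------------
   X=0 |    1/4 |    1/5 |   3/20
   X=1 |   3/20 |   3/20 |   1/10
0.2918 dits

Using the chain rule: H(X|Y) = H(X,Y) - H(Y)

First, compute H(X,Y) = 0.7611 dits

Marginal P(Y) = (2/5, 7/20, 1/4)
H(Y) = 0.4693 dits

H(X|Y) = H(X,Y) - H(Y) = 0.7611 - 0.4693 = 0.2918 dits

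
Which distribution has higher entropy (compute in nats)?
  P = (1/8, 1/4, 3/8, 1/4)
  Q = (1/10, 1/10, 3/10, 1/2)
P

Computing entropies in nats:
H(P) = 1.3209
H(Q) = 1.1683

Distribution P has higher entropy.

Intuition: The distribution closer to uniform (more spread out) has higher entropy.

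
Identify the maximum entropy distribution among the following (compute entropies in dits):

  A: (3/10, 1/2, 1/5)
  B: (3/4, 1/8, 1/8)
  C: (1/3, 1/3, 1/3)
C

For a discrete distribution over n outcomes, entropy is maximized by the uniform distribution.

Computing entropies:
H(A) = 0.4472 dits
H(B) = 0.3195 dits
H(C) = 0.4771 dits

The uniform distribution (where all probabilities equal 1/3) achieves the maximum entropy of log_10(3) = 0.4771 dits.

Distribution C has the highest entropy.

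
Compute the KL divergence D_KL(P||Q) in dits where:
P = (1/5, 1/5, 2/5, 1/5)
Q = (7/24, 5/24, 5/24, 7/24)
0.0442 dits

KL divergence: D_KL(P||Q) = Σ p(x) log(p(x)/q(x))

Computing term by term:
  x=0: 1/5 × log_10[(1/5)/(7/24)] = 1/5 × -0.1639 = -0.0328
  x=1: 1/5 × log_10[(1/5)/(5/24)] = 1/5 × -0.0177 = -0.0035
  x=2: 2/5 × log_10[(2/5)/(5/24)] = 2/5 × 0.2833 = 0.1133
  x=3: 1/5 × log_10[(1/5)/(7/24)] = 1/5 × -0.1639 = -0.0328

D_KL(P||Q) = 0.0442 dits

Note: KL divergence is always non-negative and equals 0 iff P = Q.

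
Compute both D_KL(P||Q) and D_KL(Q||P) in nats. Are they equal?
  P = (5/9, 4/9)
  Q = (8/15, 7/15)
D_KL(P||Q) = 0.0010, D_KL(Q||P) = 0.0010

KL divergence is not symmetric: D_KL(P||Q) ≠ D_KL(Q||P) in general.

D_KL(P||Q) = 0.0010 nats
D_KL(Q||P) = 0.0010 nats

In this case they happen to be equal (to 4 decimal places).

This asymmetry is why KL divergence is not a true distance metric.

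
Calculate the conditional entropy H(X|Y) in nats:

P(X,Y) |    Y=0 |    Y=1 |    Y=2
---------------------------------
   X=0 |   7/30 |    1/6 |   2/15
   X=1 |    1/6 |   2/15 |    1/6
0.6839 nats

Using the chain rule: H(X|Y) = H(X,Y) - H(Y)

First, compute H(X,Y) = 1.7728 nats

Marginal P(Y) = (2/5, 3/10, 3/10)
H(Y) = 1.0889 nats

H(X|Y) = H(X,Y) - H(Y) = 1.7728 - 1.0889 = 0.6839 nats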